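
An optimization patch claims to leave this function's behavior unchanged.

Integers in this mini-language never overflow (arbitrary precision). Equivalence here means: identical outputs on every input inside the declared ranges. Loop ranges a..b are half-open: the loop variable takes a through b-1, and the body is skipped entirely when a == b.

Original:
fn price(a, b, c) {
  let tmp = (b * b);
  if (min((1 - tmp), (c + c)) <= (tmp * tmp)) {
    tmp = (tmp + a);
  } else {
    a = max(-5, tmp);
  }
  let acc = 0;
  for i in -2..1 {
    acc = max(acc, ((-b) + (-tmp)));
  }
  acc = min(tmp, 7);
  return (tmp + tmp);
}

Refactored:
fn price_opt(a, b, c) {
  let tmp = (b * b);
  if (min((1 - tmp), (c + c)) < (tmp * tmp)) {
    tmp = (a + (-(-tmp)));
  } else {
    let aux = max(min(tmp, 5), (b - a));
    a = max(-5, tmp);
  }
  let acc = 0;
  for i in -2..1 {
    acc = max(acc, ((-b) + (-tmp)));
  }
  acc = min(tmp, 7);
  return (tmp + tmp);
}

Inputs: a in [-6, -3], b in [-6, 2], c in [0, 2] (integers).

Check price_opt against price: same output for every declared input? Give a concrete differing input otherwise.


Not equivalent: a=-6, b=0, c=0 separates them (-12 vs 0).
price: tmp := 0 | (min((1 - tmp), (c + c)) <= (tmp * tmp)): true | tmp := -6 | acc := 0 | iter i=-2: | acc := 6 | iter i=-1: | acc := 6 | iter i=0: | acc := 6 | acc := -6 | result -12
price_opt: tmp := 0 | (min((1 - tmp), (c + c)) < (tmp * tmp)): false | aux := 6 | a := 0 | acc := 0 | iter i=-2: | acc := 0 | iter i=-1: | acc := 0 | iter i=0: | acc := 0 | acc := 0 | result 0
verdict: not equivalent; witness: a=-6, b=0, c=0


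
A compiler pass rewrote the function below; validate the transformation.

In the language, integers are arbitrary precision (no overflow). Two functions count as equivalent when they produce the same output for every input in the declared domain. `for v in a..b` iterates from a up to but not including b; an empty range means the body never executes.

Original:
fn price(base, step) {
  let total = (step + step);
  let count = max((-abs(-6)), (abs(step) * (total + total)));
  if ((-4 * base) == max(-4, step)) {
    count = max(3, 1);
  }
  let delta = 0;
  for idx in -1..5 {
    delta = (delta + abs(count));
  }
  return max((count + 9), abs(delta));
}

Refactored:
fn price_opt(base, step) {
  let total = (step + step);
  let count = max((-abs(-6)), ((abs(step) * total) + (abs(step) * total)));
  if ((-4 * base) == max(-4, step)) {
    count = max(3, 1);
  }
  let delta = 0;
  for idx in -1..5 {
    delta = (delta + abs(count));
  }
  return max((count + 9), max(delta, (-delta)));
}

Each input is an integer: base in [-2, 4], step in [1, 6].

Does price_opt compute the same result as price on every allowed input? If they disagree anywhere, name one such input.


Equivalent — the differences include min/max/abs usage differs, plus arithmetic usage differs, yet no declared input distinguishes the two.
Spot check at base=2, step=5 — price: total = 10; count = 100; ((-4 * base) == max(-4, step)) -> false; delta = 0; [idx=-1]; delta = 100; [idx=0]; delta = 200; [idx=1]; delta = 300; [idx=2]; delta = 400; [idx=3]; delta = 500; [idx=4]; delta = 600; return 600. price_opt: total = 10; count = 100; ((-4 * base) == max(-4, step)) -> false; delta = 0; [idx=-1]; delta = 100; [idx=0]; delta = 200; [idx=1]; delta = 300; [idx=2]; delta = 400; [idx=3]; delta = 500; [idx=4]; delta = 600; return 600. Both give 600.
Checked all 42 inputs in the declared domain: the outputs agree on every one.
verdict: equivalent


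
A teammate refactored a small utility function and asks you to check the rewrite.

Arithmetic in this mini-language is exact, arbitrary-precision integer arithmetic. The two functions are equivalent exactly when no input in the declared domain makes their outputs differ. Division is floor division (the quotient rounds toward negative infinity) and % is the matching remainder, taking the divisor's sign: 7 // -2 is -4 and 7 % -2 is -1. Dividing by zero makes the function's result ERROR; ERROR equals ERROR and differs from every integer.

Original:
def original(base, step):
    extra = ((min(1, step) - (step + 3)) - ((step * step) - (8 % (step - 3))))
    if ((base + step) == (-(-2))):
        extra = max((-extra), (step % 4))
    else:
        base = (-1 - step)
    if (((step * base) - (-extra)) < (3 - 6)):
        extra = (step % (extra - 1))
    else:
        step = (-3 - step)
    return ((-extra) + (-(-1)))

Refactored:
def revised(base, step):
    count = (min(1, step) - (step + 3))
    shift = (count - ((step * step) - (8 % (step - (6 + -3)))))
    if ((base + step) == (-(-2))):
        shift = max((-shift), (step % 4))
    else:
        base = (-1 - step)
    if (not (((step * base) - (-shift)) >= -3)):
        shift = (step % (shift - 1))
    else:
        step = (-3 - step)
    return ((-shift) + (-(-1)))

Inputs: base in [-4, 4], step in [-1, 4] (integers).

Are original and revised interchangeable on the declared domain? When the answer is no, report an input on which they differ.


Behavior is preserved: although comparison usage differs, plus arithmetic usage differs, plus boolean connective usage differs, plus constant usage differs, plus statement counts differ, plus local variable names differ, the outputs never diverge.
Spot check at base=1, step=-1 — original: extra = -4; ((base + step) == (-(-2))) -> false; base = 0; (((step * base) - (-extra)) < (3 - 6)) -> true; extra = -1; return 2. revised: count = -3; shift = -4; ((base + step) == (-(-2))) -> false; base = 0; (not (((step * base) - (-shift)) >= -3)) -> true; shift = -1; return 2. Both give 2.
Sweeping the whole domain (54 inputs) finds no disagreement.
verdict: equivalent


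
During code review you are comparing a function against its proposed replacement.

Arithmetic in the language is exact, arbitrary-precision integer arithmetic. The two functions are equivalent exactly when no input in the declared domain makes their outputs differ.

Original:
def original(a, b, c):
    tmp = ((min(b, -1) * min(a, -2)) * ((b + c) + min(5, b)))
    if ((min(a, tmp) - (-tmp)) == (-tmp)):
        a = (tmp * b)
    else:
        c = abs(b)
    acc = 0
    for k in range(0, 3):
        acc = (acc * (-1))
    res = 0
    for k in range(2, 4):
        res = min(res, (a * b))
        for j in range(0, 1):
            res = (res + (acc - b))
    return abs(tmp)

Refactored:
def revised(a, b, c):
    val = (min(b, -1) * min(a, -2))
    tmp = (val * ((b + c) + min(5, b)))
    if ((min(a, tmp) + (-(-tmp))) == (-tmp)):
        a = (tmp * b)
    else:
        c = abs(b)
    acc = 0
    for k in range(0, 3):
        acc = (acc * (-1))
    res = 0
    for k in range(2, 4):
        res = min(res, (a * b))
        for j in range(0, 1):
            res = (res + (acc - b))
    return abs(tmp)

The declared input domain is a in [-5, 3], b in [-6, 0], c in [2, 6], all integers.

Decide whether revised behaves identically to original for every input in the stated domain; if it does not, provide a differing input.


Reading the diff, among the changes: statement counts differ, and arithmetic usage differs, and local variable names differ.
As a probe, take a=-4, b=-6, c=3: original runs tmp becomes -216; next ((min(a, tmp) - (-tmp)) == (-tmp)) evaluates to false; next c becomes 6; next acc becomes 0; next at k=0:; next acc becomes 0; next at k=1:; next acc becomes 0; next at k=2:; next acc becomes 0; next res becomes 0; next at k=2:; next res becomes 0; next at j=0:; next res becomes 6; next at k=3:; next res becomes 6; next at j=0:; next res becomes 12; next final value 216; revised runs val becomes 24; next tmp becomes -216; next ((min(a, tmp) + (-(-tmp))) == (-tmp)) evaluates to false; next c becomes 6; next acc becomes 0; next at k=0:; next acc becomes 0; next at k=1:; next acc becomes 0; next at k=2:; next acc becomes 0; next res becomes 0; next at k=2:; next res becomes 0; next at j=0:; next res becomes 6; next at k=3:; next res becomes 6; next at j=0:; next res becomes 12; next final value 216; both end at 216.
Checked all 315 inputs in the declared domain: the outputs agree on every one.
verdict: equivalent


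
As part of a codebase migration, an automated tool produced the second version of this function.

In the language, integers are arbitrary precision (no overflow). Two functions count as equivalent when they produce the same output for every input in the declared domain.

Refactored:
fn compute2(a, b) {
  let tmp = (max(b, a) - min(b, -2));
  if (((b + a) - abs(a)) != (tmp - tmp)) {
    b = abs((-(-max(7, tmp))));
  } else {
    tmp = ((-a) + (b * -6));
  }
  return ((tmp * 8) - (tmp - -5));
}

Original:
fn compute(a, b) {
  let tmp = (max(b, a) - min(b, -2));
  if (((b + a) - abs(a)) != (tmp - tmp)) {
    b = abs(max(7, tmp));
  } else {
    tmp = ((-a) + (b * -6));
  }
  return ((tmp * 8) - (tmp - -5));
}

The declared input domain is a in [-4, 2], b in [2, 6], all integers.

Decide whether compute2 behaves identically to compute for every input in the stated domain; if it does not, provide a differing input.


Side by side, the visible changes include: same computation, different form.
Spot check at a=-4, b=2 — compute: tmp := 4 | (((b + a) - abs(a)) != (tmp - tmp)): true | b := 7 | result 23. compute2: tmp := 4 | (((b + a) - abs(a)) != (tmp - tmp)): true | b := 7 | result 23. Both give 23.
Across all 35 domain points the two functions coincide.
verdict: equivalent


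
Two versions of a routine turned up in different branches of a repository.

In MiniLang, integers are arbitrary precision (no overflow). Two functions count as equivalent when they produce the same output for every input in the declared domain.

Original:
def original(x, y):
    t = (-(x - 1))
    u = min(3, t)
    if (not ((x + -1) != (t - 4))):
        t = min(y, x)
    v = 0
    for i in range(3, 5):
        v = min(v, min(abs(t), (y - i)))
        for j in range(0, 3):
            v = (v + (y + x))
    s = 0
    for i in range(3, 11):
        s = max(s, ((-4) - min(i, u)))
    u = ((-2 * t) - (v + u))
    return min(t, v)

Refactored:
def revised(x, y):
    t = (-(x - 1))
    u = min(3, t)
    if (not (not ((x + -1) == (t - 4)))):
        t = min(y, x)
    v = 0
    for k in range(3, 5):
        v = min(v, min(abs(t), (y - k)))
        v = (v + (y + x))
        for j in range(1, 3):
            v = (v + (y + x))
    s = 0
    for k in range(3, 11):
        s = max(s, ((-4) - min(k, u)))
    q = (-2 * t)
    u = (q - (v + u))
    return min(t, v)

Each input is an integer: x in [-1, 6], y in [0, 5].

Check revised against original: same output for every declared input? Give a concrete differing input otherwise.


Behavior is preserved: although boolean connective usage differs; and loop structure differs; and local variable names differ; and arithmetic usage differs; and comparison usage differs; and statement counts differ, the outputs never diverge.
Tracing x=4, y=2: original: t becomes -3; next u becomes -3; next (not ((x + -1) != (t - 4))) evaluates to false; next v becomes 0; next at i=3:; next v becomes -1; next at j=0:; next v becomes 5; next at j=1:; next v becomes 11; next at j=2:; next v becomes 17; next at i=4:; next v becomes -2; next at j=0:; next v becomes 4; next at j=1:; next v becomes 10; next at j=2:; next v becomes 16; next s becomes 0; next at i=3:; next s becomes 0; next at i=4:; next s becomes 0; next at i=5:; next s becomes 0; next at i=6:; next s becomes 0; next at i=7:; next s becomes 0; next at i=8:; next s becomes 0; next at i=9:; next s becomes 0; next at i=10:; next s becomes 0; next u becomes -7; next final value -3 | revised: t becomes -3; next u becomes -3; next (not (not ((x + -1) == (t - 4)))) evaluates to false; next v becomes 0; next at k=3:; next v becomes -1; next v becomes 5; next at j=1:; next v becomes 11; next at j=2:; next v becomes 17; next at k=4:; next v becomes -2; next v becomes 4; next at j=1:; next v becomes 10; next at j=2:; next v becomes 16; next s becomes 0; next at k=3:; next s becomes 0; next at k=4:; next s becomes 0; next at k=5:; next s becomes 0; next at k=6:; next s becomes 0; next at k=7:; next s becomes 0; next at k=8:; next s becomes 0; next at k=9:; next s becomes 0; next at k=10:; next s becomes 0; next q becomes 6; next u becomes -7; next final value -3 — matching result -3.
Checked all 48 inputs in the declared domain: the outputs agree on every one.
verdict: equivalent


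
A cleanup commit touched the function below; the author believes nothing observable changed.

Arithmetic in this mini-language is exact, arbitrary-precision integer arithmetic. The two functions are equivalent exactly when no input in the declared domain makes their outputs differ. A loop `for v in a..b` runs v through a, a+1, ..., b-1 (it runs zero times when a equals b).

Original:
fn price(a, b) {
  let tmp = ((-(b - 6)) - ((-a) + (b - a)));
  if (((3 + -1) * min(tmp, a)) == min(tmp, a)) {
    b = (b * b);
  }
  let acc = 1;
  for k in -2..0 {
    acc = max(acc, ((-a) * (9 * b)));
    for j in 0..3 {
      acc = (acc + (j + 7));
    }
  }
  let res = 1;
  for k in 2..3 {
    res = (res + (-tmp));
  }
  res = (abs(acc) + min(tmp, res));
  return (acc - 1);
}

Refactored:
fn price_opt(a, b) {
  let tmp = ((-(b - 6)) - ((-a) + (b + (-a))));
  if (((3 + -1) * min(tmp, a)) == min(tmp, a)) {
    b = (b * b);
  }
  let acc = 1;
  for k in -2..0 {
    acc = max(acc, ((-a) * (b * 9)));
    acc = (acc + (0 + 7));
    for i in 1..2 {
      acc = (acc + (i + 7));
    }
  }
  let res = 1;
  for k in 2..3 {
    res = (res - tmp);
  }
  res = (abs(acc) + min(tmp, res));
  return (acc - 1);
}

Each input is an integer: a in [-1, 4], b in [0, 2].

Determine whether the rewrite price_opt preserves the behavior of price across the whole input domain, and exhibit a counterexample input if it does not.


Run the pair on a=-1, b=0.
price: tmp=4, then (((3 + -1) * min(tmp, a)) == min(tmp, a)) is false, then acc=1, then (k=-2), then acc=1, then (j=0), then acc=8, then (j=1), then acc=16, then (j=2), then acc=25, then (k=-1), then acc=25, then (j=0), then acc=32, then (j=1), then acc=40, then (j=2), then acc=49, then res=1, then (k=2), then res=-3, then res=46, then returns 48
price_opt: tmp=4, then (((3 + -1) * min(tmp, a)) == min(tmp, a)) is false, then acc=1, then (k=-2), then acc=1, then acc=8, then (i=1), then acc=16, then (k=-1), then acc=16, then acc=23, then (i=1), then acc=31, then res=1, then (k=2), then res=-3, then res=28, then returns 30
48 vs 30 — the two versions disagree here.
verdict: not equivalent; witness: a=-1, b=0


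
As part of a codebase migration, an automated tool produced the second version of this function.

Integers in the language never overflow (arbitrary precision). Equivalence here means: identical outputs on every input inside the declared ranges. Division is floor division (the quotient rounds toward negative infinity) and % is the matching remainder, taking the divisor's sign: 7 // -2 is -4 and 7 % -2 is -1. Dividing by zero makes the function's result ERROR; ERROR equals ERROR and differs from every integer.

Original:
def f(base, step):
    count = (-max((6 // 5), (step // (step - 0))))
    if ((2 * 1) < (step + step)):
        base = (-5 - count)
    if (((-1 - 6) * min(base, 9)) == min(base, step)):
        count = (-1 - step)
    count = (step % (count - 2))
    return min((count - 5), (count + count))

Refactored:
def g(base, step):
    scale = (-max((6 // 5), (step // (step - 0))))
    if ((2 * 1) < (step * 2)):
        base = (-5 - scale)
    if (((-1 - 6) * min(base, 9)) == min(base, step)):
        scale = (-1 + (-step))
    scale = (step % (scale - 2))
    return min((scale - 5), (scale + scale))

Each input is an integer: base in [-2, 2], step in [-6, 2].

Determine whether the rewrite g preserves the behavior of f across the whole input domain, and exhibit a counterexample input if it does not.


Side by side, the visible changes include: local variable names differ, plus constant usage differs, plus arithmetic usage differs.
As a probe, take base=0, step=-5: f runs count=-1, then ((2 * 1) < (step + step)) is false, then (((-1 - 6) * min(base, 9)) == min(base, step)) is false, then count=-2, then returns -7; g runs scale=-1, then ((2 * 1) < (step * 2)) is false, then (((-1 - 6) * min(base, 9)) == min(base, step)) is false, then scale=-2, then returns -7; both end at -7.
Across all 45 domain points the two functions coincide.
verdict: equivalent


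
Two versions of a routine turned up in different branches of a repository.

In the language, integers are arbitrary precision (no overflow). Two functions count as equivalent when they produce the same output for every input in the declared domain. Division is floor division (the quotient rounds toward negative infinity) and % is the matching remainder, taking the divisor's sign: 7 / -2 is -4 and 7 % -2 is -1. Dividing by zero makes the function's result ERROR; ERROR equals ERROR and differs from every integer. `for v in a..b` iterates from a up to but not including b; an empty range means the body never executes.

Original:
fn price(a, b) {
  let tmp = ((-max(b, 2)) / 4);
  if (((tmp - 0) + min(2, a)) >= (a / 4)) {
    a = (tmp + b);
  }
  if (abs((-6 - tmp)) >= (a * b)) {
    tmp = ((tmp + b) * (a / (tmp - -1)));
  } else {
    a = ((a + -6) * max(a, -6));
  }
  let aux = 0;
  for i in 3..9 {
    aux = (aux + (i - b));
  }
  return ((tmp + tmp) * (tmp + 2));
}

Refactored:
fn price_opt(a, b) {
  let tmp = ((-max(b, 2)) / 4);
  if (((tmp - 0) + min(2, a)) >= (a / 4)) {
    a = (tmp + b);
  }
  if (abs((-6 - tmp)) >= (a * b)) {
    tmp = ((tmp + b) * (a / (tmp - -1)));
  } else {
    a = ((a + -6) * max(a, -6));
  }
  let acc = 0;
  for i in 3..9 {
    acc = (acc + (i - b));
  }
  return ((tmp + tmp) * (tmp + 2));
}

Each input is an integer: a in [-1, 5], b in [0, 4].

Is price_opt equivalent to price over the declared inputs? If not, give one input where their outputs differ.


The two are interchangeable: local variable names differ, and every declared input agrees.
One worked example (a=0, b=3) — price: tmp becomes -1; next (((tmp - 0) + min(2, a)) >= (a / 4)) evaluates to false; next (abs((-6 - tmp)) >= (a * b)) evaluates to true; next hits division by zero so the output is ERROR; price_opt: tmp becomes -1; next (((tmp - 0) + min(2, a)) >= (a / 4)) evaluates to false; next (abs((-6 - tmp)) >= (a * b)) evaluates to true; next hits division by zero so the output is ERROR; agreement on ERROR.
Across all 35 domain points the two functions coincide.
verdict: equivalent


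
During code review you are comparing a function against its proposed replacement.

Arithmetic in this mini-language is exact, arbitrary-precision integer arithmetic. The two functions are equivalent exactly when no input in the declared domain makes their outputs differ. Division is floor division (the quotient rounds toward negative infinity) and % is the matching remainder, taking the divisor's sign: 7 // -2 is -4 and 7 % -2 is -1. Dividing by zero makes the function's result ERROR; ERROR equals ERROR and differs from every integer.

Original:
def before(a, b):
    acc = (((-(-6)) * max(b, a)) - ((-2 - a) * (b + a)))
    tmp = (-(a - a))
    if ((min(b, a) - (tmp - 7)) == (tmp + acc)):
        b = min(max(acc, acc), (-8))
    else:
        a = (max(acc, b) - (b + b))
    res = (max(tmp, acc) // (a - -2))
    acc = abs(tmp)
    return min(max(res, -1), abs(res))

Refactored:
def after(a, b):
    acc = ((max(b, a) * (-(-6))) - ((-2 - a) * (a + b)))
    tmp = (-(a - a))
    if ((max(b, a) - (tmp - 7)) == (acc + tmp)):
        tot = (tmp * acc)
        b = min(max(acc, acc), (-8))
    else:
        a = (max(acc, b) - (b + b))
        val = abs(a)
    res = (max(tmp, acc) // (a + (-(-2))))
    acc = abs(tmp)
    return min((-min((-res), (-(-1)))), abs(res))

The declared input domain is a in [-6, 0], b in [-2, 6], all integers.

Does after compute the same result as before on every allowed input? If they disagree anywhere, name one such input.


Run the pair on a=-3, b=1.
before: acc := 8 | tmp := 0 | ((min(b, a) - (tmp - 7)) == (tmp + acc)): false | a := 6 | res := 1 | acc := 0 | result 1
after: acc := 8 | tmp := 0 | ((max(b, a) - (tmp - 7)) == (acc + tmp)): true | tot := 0 | b := -8 | res := -8 | acc := 0 | result -1
1 != -1, so the rewrite changes behavior.
verdict: not equivalent; witness: a=-3, b=1


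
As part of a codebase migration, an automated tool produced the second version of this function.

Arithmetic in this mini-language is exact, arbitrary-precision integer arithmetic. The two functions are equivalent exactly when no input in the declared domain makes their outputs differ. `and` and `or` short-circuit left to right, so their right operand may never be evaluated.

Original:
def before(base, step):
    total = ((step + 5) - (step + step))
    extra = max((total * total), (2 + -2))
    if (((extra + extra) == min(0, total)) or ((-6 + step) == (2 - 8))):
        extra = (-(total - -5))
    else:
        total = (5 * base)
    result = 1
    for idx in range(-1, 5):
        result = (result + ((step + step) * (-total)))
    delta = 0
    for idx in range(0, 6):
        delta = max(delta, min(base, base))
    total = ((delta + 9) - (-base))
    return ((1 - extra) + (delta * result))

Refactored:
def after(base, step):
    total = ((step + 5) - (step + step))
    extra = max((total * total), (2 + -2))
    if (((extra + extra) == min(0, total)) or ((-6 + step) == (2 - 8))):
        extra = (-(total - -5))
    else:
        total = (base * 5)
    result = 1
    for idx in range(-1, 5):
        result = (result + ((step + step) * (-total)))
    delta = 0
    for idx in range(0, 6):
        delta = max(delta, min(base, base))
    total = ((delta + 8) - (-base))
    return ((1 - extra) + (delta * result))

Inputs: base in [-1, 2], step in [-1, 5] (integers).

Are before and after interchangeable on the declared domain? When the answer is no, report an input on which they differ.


Equivalent. The one real change (`9` became `8`) has no effect anywhere in the declared ranges.
Checked all 28 inputs in the declared domain: the outputs agree on every one.
Spot check at base=0, step=1 — before: total = 4; extra = 16; (((extra + extra) == min(0, total)) or ((-6 + step) == (2 - 8))) -> false; total = 0; result = 1; [idx=-1]; result = 1; [idx=0]; result = 1; [idx=1]; result = 1; [idx=2]; result = 1; [idx=3]; result = 1; [idx=4]; result = 1; delta = 0; [idx=0]; delta = 0; [idx=1]; delta = 0; [idx=2]; delta = 0; [idx=3]; delta = 0; [idx=4]; delta = 0; [idx=5]; delta = 0; total = 9; return -15. after: total = 4; extra = 16; (((extra + extra) == min(0, total)) or ((-6 + step) == (2 - 8))) -> false; total = 0; result = 1; [idx=-1]; result = 1; [idx=0]; result = 1; [idx=1]; result = 1; [idx=2]; result = 1; [idx=3]; result = 1; [idx=4]; result = 1; delta = 0; [idx=0]; delta = 0; [idx=1]; delta = 0; [idx=2]; delta = 0; [idx=3]; delta = 0; [idx=4]; delta = 0; [idx=5]; delta = 0; total = 8; return -15. Both give -15.
verdict: equivalent


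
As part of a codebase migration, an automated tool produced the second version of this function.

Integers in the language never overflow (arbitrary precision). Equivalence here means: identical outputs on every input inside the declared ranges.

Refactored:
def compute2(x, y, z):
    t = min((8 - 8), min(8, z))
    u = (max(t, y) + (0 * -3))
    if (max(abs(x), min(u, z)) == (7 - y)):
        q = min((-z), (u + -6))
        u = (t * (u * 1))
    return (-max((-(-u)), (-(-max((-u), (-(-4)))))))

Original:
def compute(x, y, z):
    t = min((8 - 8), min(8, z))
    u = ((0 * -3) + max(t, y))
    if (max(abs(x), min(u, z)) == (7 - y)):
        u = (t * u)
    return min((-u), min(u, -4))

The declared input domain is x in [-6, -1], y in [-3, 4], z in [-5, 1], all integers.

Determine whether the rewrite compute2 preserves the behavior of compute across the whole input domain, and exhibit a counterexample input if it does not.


The two are interchangeable: min/max/abs usage differs, and arithmetic usage differs, and constant usage differs, and statement counts differ, and local variable names differ, and every declared input agrees.
As a probe, take x=-6, y=4, z=-2: compute runs t=-2, then u=4, then (max(abs(x), min(u, z)) == (7 - y)) is false, then returns -4; compute2 runs t=-2, then u=4, then (max(abs(x), min(u, z)) == (7 - y)) is false, then returns -4; both end at -4.
Checked all 336 inputs in the declared domain: the outputs agree on every one.
verdict: equivalent


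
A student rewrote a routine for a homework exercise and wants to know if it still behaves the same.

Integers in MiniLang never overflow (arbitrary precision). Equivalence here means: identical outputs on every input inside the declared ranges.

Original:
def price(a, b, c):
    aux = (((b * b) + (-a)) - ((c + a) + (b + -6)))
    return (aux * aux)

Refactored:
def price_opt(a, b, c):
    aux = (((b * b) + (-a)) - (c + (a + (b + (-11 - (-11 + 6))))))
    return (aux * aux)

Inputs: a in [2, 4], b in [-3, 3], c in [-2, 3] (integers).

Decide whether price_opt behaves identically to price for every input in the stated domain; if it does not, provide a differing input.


This is a faithful refactor — arithmetic usage differs; and constant usage differs, but the computed results match everywhere.
Spot check at a=4, b=-2, c=0 — price: aux becomes 4; next final value 16. price_opt: aux becomes 4; next final value 16. Both give 16.
Every one of the 126 inputs gives matching results.
verdict: equivalent


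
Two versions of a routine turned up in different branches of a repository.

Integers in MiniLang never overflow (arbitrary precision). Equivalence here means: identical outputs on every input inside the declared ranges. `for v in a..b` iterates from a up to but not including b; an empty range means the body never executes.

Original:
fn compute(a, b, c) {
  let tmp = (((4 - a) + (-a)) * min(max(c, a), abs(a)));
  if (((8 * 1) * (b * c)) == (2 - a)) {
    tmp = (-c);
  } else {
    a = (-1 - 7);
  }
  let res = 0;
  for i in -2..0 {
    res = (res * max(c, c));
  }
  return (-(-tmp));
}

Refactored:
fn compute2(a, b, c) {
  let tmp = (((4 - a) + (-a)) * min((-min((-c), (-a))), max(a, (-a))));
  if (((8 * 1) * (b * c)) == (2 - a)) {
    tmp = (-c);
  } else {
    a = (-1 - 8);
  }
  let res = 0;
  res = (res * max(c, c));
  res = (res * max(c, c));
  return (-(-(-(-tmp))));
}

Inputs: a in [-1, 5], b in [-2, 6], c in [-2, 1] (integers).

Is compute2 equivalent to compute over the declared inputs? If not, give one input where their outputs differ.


The suspicious edit (`7` became `8`) never changes the result for any input inside the declared domain.
One worked example (a=1, b=-1, c=-2) — compute: tmp = 2; (((8 * 1) * (b * c)) == (2 - a)) -> false; a = -8; res = 0; [i=-2]; res = 0; [i=-1]; res = 0; return 2; compute2: tmp = 2; (((8 * 1) * (b * c)) == (2 - a)) -> false; a = -9; res = 0; res = 0; res = 0; return 2; agreement on 2.
Checked all 252 inputs in the declared domain: the outputs agree on every one.
verdict: equivalent


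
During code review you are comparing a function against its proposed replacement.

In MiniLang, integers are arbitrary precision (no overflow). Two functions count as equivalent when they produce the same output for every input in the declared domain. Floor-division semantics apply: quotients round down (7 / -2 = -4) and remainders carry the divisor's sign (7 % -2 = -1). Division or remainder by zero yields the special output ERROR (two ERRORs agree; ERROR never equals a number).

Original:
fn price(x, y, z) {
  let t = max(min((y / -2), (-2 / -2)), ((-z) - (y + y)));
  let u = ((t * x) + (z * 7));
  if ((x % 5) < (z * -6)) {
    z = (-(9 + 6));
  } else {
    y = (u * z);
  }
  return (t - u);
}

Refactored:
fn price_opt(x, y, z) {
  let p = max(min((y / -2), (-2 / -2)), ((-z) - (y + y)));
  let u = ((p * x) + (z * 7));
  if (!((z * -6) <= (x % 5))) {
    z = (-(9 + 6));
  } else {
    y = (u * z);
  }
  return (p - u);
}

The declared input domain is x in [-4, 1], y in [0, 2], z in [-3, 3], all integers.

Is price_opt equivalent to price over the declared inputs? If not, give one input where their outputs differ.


The two are interchangeable: comparison usage differs, local variable names differ, boolean connective usage differs, and every declared input agrees.
Spot check at x=1, y=1, z=-2 — price: t := 0 | u := -14 | ((x % 5) < (z * -6)): true | z := -15 | result 14. price_opt: p := 0 | u := -14 | (!((z * -6) <= (x % 5))): true | z := -15 | result 14. Both give 14.
An exhaustive pass over the 126 declared inputs shows identical outputs.
verdict: equivalent


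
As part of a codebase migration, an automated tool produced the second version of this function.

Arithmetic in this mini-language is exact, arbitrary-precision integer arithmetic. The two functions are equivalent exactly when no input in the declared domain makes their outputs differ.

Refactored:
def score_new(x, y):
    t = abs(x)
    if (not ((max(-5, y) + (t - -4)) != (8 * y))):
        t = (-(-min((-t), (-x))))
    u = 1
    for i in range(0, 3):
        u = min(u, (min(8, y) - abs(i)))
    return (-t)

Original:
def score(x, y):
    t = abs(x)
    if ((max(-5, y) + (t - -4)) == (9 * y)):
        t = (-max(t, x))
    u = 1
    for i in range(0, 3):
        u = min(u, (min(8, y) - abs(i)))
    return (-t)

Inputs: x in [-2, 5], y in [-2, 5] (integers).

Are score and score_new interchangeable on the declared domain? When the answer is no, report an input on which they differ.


Take x=3, y=1.
score: t = 3; ((max(-5, y) + (t - -4)) == (9 * y)) -> false; u = 1; [i=0]; u = 1; [i=1]; u = 0; [i=2]; u = -1; return -3
score_new: t = 3; (not ((max(-5, y) + (t - -4)) != (8 * y))) -> true; t = -3; u = 1; [i=0]; u = 1; [i=1]; u = 0; [i=2]; u = -1; return 3
-3 against 3: the behavior changed.
verdict: not equivalent; witness: x=3, y=1


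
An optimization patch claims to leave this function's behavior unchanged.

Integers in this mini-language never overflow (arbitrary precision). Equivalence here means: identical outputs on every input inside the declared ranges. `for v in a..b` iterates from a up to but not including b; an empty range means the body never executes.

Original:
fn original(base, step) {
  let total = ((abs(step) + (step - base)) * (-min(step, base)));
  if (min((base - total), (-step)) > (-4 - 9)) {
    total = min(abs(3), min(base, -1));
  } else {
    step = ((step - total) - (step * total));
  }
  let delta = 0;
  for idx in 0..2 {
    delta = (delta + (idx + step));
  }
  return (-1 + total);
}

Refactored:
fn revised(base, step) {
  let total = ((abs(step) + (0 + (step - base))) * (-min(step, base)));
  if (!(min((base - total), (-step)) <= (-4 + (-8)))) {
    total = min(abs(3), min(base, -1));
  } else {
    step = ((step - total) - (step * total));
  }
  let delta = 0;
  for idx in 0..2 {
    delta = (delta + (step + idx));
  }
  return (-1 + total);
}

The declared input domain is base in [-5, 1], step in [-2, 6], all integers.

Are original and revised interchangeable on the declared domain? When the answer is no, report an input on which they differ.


At base=-3, step=-2: original gives -4, revised gives 8.
verdict: not equivalent; witness: base=-3, step=-2


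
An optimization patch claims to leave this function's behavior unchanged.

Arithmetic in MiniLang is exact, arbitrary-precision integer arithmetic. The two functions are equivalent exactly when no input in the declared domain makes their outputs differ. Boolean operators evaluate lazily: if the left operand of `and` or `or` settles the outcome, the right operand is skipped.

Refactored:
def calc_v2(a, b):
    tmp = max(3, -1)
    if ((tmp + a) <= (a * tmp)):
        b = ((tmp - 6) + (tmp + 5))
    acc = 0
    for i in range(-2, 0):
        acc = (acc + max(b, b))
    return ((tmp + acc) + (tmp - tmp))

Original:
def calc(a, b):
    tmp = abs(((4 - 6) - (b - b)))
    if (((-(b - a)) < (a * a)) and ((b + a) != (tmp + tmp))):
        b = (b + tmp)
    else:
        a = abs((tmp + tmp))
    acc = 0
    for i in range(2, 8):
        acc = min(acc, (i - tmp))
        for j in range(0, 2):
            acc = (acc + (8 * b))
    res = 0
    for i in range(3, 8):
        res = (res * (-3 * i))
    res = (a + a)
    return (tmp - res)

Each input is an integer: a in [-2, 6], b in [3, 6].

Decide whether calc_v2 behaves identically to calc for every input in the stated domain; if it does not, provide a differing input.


Try a=-2, b=3.
calc: tmp = 2; (((-(b - a)) < (a * a)) and ((b + a) != (tmp + tmp))) -> true; b = 5; acc = 0; [i=2]; acc = 0; [j=0]; acc = 40; [j=1]; acc = 80; [i=3]; acc = 1; [j=0]; acc = 41; [j=1]; acc = 81; [i=4]; acc = 2; [j=0]; acc = 42; [j=1]; acc = 82; [i=5]; acc = 3; [j=0]; acc = 43; [j=1]; acc = 83; [i=6]; acc = 4; [j=0]; acc = 44; [j=1]; acc = 84; [i=7]; acc = 5; [j=0]; acc = 45; [j=1]; acc = 85; res = 0; [i=3]; res = 0; [i=4]; res = 0; [i=5]; res = 0; [i=6]; res = 0; [i=7]; res = 0; res = -4; return 6
calc_v2: tmp = 3; ((tmp + a) <= (a * tmp)) -> false; acc = 0; [i=-2]; acc = 3; [i=-1]; acc = 6; return 9
6 and 9 differ, so these are not the same function on this domain.
verdict: not equivalent; witness: a=-2, b=3


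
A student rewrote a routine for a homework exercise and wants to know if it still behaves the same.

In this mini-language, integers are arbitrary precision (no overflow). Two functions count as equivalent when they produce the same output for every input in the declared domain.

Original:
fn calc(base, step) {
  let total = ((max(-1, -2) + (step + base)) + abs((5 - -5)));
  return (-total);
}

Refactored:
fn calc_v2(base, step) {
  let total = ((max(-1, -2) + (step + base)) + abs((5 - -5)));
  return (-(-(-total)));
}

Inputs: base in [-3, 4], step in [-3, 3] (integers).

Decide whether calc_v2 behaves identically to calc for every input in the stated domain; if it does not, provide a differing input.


Equivalent — the differences include same computation, different form, yet no declared input distinguishes the two.
Tracing base=-1, step=-2: calc: total := 6 | result -6 | calc_v2: total := 6 | result -6 — matching result -6.
Every one of the 56 inputs gives matching results.
verdict: equivalent


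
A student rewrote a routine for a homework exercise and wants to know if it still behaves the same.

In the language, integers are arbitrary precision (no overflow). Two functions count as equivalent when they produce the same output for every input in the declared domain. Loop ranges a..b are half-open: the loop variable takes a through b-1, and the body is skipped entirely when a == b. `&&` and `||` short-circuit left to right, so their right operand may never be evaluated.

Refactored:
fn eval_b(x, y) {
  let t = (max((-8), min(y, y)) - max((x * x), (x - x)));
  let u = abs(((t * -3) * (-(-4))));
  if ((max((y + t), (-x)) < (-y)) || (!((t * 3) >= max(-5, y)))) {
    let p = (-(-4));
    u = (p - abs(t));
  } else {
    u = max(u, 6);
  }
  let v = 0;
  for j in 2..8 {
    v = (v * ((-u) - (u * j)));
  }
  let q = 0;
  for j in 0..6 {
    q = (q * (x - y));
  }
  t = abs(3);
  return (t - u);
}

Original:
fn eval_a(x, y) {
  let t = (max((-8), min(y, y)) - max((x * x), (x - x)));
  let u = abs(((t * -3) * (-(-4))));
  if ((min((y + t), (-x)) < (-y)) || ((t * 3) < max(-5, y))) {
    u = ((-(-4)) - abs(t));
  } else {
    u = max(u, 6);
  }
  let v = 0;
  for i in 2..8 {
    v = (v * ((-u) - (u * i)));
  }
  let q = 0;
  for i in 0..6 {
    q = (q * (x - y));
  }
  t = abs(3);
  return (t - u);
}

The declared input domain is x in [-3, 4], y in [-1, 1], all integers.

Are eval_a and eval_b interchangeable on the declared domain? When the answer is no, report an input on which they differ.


Equivalent. Although `min((y + t), (-x))` became `max((y + t), (-x))`, no input in the stated domain can expose it.
Sweeping the whole domain (24 inputs) finds no disagreement.
As a probe, take x=-3, y=-1: eval_a runs t becomes -10; next u becomes 120; next ((min((y + t), (-x)) < (-y)) || ((t * 3) < max(-5, y))) evaluates to true; next u becomes -6; next v becomes 0; next at i=2:; next v becomes 0; next at i=3:; next v becomes 0; next at i=4:; next v becomes 0; next at i=5:; next v becomes 0; next at i=6:; next v becomes 0; next at i=7:; next v becomes 0; next q becomes 0; next at i=0:; next q becomes 0; next at i=1:; next q becomes 0; next at i=2:; next q becomes 0; next at i=3:; next q becomes 0; next at i=4:; next q becomes 0; next at i=5:; next q becomes 0; next t becomes 3; next final value 9; eval_b runs t becomes -10; next u becomes 120; next ((max((y + t), (-x)) < (-y)) || (!((t * 3) >= max(-5, y)))) evaluates to true; next p becomes 4; next u becomes -6; next v becomes 0; next at j=2:; next v becomes 0; next at j=3:; next v becomes 0; next at j=4:; next v becomes 0; next at j=5:; next v becomes 0; next at j=6:; next v becomes 0; next at j=7:; next v becomes 0; next q becomes 0; next at j=0:; next q becomes 0; next at j=1:; next q becomes 0; next at j=2:; next q becomes 0; next at j=3:; next q becomes 0; next at j=4:; next q becomes 0; next at j=5:; next q becomes 0; next t becomes 3; next final value 9; both end at 9.
verdict: equivalent


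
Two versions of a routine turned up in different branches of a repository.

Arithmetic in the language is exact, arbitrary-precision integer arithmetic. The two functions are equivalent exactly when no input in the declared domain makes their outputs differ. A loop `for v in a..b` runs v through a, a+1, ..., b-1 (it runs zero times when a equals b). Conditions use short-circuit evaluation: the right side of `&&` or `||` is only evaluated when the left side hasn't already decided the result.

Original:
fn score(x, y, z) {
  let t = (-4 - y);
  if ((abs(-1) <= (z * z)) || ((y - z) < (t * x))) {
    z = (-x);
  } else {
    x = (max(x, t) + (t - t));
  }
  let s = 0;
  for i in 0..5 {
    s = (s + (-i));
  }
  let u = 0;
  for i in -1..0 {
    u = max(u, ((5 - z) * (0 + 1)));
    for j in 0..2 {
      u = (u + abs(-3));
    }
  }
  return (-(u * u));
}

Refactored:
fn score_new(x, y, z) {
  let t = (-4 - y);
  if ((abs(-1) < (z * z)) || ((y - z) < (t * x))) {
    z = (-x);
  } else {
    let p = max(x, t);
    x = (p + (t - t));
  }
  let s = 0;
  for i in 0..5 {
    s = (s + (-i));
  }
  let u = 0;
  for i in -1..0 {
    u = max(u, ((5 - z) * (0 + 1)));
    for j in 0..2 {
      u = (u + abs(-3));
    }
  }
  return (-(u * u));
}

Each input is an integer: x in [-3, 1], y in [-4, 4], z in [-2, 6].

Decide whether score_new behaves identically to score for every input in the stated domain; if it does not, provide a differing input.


At x=0, y=-1, z=-1: score gives -121, score_new gives -144.
verdict: not equivalent; witness: x=0, y=-1, z=-1


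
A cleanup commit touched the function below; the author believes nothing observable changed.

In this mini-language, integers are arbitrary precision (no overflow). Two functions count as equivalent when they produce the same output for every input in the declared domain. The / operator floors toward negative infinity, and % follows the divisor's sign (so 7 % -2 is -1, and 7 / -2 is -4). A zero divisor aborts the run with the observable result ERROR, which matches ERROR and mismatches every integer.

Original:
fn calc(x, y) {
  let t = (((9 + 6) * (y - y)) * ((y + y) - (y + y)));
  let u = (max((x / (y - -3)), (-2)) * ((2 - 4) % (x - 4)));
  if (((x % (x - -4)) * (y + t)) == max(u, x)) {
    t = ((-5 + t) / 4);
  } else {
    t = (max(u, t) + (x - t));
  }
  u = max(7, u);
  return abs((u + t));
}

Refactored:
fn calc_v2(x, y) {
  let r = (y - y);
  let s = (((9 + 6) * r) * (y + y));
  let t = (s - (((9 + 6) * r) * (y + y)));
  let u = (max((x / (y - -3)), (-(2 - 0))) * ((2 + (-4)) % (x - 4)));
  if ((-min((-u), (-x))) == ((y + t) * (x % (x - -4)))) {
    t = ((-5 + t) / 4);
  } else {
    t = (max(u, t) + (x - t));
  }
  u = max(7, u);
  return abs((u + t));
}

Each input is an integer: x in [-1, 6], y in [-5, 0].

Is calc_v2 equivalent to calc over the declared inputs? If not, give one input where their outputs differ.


Comparing the listings, the differences include: arithmetic usage differs, and local variable names differ, and constant usage differs, and statement counts differ, and min/max/abs usage differs.
One worked example (x=6, y=-1) — calc: t := 0 | u := 0 | (((x % (x - -4)) * (y + t)) == max(u, x)): false | t := 6 | u := 7 | result 13; calc_v2: r := 0 | s := 0 | t := 0 | u := 0 | ((-min((-u), (-x))) == ((y + t) * (x % (x - -4)))): false | t := 6 | u := 7 | result 13; agreement on 13.
Sweeping the whole domain (48 inputs) finds no disagreement.
verdict: equivalent
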